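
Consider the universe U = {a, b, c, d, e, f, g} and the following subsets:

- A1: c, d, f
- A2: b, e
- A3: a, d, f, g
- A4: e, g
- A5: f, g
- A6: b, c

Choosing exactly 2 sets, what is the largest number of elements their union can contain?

6

Choosing A2, A3 covers {a, b, d, e, f, g} — 6 elements.
No choice of 2 sets does better; here c is left uncovered.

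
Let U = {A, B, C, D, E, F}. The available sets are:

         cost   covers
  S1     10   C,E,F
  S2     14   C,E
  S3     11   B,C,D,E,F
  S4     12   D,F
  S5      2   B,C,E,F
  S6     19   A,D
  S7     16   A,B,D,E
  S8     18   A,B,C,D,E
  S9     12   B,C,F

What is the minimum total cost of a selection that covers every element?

18

S5, S7 cover every element at cost 2 + 16 = 18.
Any cover uses at least 2 sets; among all covering selections none totals below 18.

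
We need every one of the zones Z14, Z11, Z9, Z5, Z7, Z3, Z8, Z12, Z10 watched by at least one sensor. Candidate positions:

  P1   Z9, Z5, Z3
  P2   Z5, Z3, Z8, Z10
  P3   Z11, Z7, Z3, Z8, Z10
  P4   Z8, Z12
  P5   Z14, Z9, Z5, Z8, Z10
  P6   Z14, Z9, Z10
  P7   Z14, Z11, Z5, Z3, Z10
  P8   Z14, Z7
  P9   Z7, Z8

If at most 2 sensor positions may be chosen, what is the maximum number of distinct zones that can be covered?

Choosing P3, P5 covers {Z14, Z11, Z9, Z5, Z7, Z3, Z8, Z10} — 8 zones.
No choice of 2 sensor positions does better; here Z12 is left uncovered.

8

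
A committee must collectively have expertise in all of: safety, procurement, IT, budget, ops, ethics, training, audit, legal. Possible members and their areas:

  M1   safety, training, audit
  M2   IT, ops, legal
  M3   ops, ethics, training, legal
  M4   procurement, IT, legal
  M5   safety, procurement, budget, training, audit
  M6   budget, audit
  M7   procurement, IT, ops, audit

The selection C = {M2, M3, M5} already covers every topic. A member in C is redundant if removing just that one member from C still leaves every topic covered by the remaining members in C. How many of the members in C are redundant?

0

Drop M2: IT uncovered — not redundant.
Drop M3: ethics uncovered — not redundant.
Drop M5: safety, procurement, budget, audit uncovered — not redundant.
None of the members in C is redundant.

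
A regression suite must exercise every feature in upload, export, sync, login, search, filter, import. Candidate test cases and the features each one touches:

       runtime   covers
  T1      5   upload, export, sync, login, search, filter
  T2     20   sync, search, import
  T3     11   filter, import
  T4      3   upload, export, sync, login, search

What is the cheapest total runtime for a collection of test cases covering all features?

T3, T4 cover every feature at runtime 11 + 3 = 14.
Any cover uses at least 2 test cases; among all covering selections none totals below 14.

14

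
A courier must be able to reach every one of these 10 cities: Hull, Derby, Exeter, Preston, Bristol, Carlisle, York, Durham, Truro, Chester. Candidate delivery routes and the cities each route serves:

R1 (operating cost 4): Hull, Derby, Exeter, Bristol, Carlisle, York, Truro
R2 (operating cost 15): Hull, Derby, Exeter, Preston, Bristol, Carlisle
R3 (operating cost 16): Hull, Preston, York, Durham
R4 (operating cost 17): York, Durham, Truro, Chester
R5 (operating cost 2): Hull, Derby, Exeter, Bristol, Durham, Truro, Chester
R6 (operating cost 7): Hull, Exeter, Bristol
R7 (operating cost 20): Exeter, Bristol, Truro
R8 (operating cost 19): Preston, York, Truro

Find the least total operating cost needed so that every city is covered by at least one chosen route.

21

R1, R2, R5 cover every city at operating cost 4 + 15 + 2 = 21.
Any cover uses at least 2 routes; among all covering selections none totals below 21.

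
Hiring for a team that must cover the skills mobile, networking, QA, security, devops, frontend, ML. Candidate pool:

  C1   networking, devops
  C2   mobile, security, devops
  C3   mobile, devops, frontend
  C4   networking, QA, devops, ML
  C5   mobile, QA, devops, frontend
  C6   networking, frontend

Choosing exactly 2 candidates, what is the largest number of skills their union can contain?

Choosing C2, C4 covers {mobile, networking, QA, security, devops, ML} — 6 skills.
No choice of 2 candidates does better; here frontend is left uncovered.

6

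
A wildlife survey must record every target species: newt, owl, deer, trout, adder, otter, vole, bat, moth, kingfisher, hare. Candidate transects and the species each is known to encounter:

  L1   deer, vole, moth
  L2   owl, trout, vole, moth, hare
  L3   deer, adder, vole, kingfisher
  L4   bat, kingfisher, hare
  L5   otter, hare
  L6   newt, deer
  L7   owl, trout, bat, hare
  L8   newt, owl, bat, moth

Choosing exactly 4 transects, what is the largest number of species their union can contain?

11

Choosing L2, L3, L5, L8 covers {newt, owl, deer, trout, adder, otter, vole, bat, moth, kingfisher, hare} — 11 species.
That is all 11 species.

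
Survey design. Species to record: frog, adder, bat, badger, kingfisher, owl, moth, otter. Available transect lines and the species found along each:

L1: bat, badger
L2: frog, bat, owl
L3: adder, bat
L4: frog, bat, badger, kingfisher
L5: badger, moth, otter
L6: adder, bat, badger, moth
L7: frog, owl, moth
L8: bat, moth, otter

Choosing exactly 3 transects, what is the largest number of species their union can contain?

Choosing L2, L3, L5 covers {frog, adder, bat, badger, owl, moth, otter} — 7 species.
No choice of 3 transects does better; here kingfisher is left uncovered.

7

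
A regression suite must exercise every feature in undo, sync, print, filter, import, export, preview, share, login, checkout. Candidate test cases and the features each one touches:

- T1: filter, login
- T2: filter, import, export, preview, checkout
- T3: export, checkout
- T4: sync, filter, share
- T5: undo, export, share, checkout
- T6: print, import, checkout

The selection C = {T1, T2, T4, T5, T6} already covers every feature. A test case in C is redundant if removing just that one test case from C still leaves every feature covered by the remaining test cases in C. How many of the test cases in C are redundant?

0

Drop T1: login uncovered — not redundant.
Drop T2: preview uncovered — not redundant.
Drop T4: sync uncovered — not redundant.
Drop T5: undo uncovered — not redundant.
Drop T6: print uncovered — not redundant.
None of the test cases in C is redundant.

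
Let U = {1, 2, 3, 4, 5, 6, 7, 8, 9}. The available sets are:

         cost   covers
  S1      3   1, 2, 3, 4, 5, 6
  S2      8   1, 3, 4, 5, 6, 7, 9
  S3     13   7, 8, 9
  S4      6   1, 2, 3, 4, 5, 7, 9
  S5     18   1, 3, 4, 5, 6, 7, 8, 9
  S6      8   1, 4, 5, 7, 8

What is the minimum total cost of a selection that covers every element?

S1, S3 cover every element at cost 3 + 13 = 16.
Any cover uses at least 2 sets; among all covering selections none totals below 16.

16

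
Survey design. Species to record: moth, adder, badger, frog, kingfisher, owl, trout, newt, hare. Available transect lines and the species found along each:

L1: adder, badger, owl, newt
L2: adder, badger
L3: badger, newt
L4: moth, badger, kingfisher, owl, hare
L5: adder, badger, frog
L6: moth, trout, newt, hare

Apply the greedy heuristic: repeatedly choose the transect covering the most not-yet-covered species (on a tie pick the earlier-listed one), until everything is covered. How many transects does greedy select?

Pick 1: L4 covers 5 new species (moth, badger, kingfisher, owl, hare).
Pick 2: L1 covers 2 new species (adder, newt).
Pick 3: L5 covers 1 new species (frog).
Pick 4: L6 covers 1 new species (trout).
Greedy uses 4 transects. (The true minimum is 3.)

4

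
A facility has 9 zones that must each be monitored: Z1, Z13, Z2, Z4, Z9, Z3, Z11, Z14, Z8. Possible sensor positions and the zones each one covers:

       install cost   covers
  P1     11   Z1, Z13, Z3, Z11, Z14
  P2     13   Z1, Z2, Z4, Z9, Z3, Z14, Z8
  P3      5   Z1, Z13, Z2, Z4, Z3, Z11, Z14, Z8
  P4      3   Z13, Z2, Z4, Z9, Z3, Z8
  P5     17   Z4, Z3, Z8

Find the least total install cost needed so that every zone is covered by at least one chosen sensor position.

P3, P4 cover every zone at install cost 5 + 3 = 8.
Any cover uses at least 2 sensor positions; among all covering selections none totals below 8.

8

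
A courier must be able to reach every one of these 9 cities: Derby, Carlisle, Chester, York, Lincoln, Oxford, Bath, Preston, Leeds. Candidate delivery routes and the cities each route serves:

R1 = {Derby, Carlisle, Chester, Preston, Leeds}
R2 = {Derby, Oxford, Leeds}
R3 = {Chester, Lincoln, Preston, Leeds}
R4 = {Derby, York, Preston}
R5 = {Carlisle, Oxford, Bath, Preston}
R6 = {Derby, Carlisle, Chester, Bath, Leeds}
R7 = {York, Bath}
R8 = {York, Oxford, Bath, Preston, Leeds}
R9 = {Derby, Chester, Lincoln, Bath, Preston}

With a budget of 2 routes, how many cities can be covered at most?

Choosing R1, R8 covers {Derby, Carlisle, Chester, York, Oxford, Bath, Preston, Leeds} — 8 cities.
No choice of 2 routes does better; here Lincoln is left uncovered.

8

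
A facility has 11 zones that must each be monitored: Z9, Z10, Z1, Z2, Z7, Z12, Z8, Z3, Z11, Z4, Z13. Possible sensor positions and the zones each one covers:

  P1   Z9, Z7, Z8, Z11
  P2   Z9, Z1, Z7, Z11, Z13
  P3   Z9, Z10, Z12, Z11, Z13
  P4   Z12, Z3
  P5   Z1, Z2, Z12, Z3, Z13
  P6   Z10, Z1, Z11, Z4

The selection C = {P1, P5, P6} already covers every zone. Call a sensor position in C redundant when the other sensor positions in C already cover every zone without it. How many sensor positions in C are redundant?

Drop P1: Z9, Z7, Z8 uncovered — not redundant.
Drop P5: Z2, Z12, Z3, Z13 uncovered — not redundant.
Drop P6: Z10, Z4 uncovered — not redundant.
None of the sensor positions in C is redundant.

0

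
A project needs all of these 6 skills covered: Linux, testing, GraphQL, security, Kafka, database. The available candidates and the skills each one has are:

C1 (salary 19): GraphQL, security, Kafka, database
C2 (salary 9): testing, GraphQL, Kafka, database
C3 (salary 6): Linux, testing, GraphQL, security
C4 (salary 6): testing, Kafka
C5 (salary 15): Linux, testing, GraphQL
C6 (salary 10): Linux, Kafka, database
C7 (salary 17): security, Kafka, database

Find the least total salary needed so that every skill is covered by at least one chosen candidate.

C2, C3 cover every skill at salary 9 + 6 = 15.
Any cover uses at least 2 candidates; among all covering selections none totals below 15.

15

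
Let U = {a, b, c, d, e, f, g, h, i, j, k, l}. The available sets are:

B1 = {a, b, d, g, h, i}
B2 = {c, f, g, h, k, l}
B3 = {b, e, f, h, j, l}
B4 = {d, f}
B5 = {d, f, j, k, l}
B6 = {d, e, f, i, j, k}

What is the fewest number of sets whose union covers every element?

B1, B2, B3 together cover {a, b, c, d, e, f, g, h, i, j, k, l} — every element.
No 2 of the 6 sets cover everything (all 15 pairs fall short), so 3 is minimum.

3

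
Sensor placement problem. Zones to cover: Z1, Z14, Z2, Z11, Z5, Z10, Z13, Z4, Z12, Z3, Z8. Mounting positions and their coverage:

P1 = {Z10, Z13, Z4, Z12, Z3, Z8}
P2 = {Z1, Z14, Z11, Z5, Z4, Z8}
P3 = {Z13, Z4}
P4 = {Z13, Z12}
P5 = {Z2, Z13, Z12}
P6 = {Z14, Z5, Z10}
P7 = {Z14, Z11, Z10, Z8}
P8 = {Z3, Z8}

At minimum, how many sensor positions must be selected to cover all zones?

P1, P2, P5 together cover {Z1, Z14, Z2, Z11, Z5, Z10, Z13, Z4, Z12, Z3, Z8} — every zone.
No 2 of the 8 sensor positions cover everything (all 28 pairs fall short), so 3 is minimum.

3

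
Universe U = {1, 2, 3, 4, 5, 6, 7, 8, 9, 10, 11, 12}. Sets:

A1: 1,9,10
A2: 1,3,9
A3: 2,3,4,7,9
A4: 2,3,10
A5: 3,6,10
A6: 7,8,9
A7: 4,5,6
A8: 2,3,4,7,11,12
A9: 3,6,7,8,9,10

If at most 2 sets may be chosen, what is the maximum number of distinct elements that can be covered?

Choosing A8, A9 covers {2, 3, 4, 6, 7, 8, 9, 10, 11, 12} — 10 elements.
No choice of 2 sets does better; here 1, 5 are left uncovered.

10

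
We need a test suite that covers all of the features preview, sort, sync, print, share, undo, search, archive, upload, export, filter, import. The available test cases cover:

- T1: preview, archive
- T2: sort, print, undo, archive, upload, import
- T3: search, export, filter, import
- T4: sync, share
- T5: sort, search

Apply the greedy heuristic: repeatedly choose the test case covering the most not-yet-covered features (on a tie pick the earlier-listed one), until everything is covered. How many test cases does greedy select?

Pick 1: T2 covers 6 new features (sort, print, undo, archive, upload, import).
Pick 2: T3 covers 3 new features (search, export, filter).
Pick 3: T4 covers 2 new features (sync, share).
Pick 4: T1 covers 1 new features (preview).
Greedy uses 4 test cases.

4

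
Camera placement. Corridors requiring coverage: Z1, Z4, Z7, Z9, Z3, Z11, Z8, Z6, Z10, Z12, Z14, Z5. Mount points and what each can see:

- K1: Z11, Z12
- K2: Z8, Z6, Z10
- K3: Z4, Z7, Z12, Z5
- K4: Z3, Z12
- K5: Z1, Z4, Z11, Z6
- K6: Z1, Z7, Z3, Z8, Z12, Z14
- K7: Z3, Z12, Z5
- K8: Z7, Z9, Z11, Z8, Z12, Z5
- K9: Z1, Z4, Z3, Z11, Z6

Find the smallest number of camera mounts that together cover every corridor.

4

K2, K3, K6, K8 together cover {Z1, Z4, Z7, Z9, Z3, Z11, Z8, Z6, Z10, Z12, Z14, Z5} — every corridor.
No 3 of the 9 camera mounts cover everything (all 84 triples fall short), so 4 is minimum.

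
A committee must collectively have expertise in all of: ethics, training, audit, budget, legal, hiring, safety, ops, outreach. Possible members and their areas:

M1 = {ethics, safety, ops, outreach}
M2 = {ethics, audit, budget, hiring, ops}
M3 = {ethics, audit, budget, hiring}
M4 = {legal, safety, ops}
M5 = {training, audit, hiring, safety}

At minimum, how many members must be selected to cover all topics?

4

M1, M2, M4, M5 together cover {ethics, training, audit, budget, legal, hiring, safety, ops, outreach} — every topic.
No 3 of the 5 members cover everything (all 10 triples fall short), so 4 is minimum.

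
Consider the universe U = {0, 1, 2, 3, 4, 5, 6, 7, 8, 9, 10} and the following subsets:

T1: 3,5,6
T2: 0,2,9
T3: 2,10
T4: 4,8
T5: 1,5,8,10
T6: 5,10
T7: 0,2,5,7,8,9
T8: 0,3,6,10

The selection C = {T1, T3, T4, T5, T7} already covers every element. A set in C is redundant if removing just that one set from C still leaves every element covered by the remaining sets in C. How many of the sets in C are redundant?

Drop T1: 3, 6 uncovered — not redundant.
Drop T3: the rest still cover every element — redundant.
Drop T4: 4 uncovered — not redundant.
Drop T5: 1 uncovered — not redundant.
Drop T7: 0, 7, 9 uncovered — not redundant.
1 redundant: T3.

1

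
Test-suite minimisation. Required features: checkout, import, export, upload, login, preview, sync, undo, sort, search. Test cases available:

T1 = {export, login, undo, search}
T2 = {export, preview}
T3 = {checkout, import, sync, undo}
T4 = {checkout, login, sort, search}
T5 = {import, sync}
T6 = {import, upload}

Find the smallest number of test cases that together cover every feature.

4

T2, T3, T4, T6 together cover {checkout, import, export, upload, login, preview, sync, undo, sort, search} — every feature.
No 3 of the 6 test cases cover everything (all 20 triples fall short), so 4 is minimum.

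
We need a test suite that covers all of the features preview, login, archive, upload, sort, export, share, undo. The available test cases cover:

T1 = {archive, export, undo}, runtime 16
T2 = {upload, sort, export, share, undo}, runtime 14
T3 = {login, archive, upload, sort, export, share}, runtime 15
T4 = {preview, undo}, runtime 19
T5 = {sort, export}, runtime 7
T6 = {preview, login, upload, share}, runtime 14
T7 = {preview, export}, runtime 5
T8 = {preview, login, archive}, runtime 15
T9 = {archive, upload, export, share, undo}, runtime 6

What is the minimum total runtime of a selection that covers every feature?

T3, T7, T9 cover every feature at runtime 15 + 5 + 6 = 26.
Any cover uses at least 2 test cases; among all covering selections none totals below 26.

26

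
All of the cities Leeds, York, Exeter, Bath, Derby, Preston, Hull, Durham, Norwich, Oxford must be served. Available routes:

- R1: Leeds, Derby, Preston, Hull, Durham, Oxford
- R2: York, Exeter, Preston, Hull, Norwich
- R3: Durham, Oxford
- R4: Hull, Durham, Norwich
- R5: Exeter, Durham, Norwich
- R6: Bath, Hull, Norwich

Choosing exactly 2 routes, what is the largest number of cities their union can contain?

9

Choosing R1, R2 covers {Leeds, York, Exeter, Derby, Preston, Hull, Durham, Norwich, Oxford} — 9 cities.
No choice of 2 routes does better; here Bath is left uncovered.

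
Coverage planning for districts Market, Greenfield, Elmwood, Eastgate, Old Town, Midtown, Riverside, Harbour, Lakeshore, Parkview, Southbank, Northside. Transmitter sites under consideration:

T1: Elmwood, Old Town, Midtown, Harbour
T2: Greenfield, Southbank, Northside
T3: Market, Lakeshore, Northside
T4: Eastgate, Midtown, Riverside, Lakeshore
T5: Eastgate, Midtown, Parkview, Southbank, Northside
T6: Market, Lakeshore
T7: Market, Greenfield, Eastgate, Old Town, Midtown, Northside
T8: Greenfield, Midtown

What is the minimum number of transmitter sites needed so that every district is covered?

T1, T4, T5, T7 together cover {Market, Greenfield, Elmwood, Eastgate, Old Town, Midtown, Riverside, Harbour, Lakeshore, Parkview, Southbank, Northside} — every district.
No 3 of the 8 transmitter sites cover everything (all 56 triples fall short), so 4 is minimum.

4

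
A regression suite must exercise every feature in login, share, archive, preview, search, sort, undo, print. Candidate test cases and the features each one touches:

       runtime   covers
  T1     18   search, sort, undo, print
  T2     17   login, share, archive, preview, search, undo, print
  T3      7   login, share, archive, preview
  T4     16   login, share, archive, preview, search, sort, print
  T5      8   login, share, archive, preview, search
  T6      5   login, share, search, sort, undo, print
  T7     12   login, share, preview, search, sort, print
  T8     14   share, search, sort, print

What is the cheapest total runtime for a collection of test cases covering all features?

12

T3, T6 cover every feature at runtime 7 + 5 = 12.
Any cover uses at least 2 test cases; among all covering selections none totals below 12.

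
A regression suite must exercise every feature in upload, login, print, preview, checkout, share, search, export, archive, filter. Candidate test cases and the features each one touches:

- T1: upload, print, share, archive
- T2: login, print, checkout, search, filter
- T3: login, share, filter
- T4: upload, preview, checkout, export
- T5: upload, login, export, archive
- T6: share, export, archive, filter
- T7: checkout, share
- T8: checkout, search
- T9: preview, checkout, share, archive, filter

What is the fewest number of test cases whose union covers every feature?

T1, T2, T4 together cover {upload, login, print, preview, checkout, share, search, export, archive, filter} — every feature.
No 2 of the 9 test cases cover everything (all 36 pairs fall short), so 3 is minimum.

3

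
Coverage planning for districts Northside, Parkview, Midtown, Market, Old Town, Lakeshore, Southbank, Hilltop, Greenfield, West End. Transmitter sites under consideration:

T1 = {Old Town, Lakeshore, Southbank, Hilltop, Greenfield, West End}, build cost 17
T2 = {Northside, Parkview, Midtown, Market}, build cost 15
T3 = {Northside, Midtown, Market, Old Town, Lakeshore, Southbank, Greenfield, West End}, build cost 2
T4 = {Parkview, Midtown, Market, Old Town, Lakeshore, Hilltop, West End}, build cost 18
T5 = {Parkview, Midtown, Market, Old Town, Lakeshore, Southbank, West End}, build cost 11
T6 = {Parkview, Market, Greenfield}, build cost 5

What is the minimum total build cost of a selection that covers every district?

T3, T4 cover every district at build cost 2 + 18 = 20.
Any cover uses at least 2 transmitter sites; among all covering selections none totals below 20.
Greedy by coverage-per-build cost would pick T3, T6, T1 for 24 — worse than the optimum 20.

20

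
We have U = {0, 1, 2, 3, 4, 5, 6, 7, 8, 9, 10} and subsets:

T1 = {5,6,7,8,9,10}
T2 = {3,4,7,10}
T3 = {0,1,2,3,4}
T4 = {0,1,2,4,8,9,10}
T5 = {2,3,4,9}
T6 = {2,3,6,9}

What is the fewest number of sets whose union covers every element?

2

T1, T3 together cover {0, 1, 2, 3, 4, 5, 6, 7, 8, 9, 10} — every element.
No single set contains all 11 elements, so 2 is optimal.
Greedy (largest uncovered first) would take T4, T1, T2 — 3 sets — but 2 suffice.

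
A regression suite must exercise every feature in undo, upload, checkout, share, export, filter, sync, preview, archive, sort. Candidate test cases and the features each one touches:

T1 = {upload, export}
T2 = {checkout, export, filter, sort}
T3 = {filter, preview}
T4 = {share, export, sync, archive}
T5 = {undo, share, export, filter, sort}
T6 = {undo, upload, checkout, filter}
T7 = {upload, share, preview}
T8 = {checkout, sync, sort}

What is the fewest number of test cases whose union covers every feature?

T2, T3, T4, T6 together cover {undo, upload, checkout, share, export, filter, sync, preview, archive, sort} — every feature.
No 3 of the 8 test cases cover everything (all 56 triples fall short), so 4 is minimum.

4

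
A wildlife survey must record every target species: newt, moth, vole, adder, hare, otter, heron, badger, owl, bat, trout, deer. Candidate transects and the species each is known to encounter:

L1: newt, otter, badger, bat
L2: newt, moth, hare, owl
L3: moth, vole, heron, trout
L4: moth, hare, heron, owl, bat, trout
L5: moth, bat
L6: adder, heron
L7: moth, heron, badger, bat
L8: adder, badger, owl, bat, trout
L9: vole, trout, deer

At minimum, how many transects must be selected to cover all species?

4

L1, L2, L6, L9 together cover {newt, moth, vole, adder, hare, otter, heron, badger, owl, bat, trout, deer} — every species.
No 3 of the 9 transects cover everything (all 84 triples fall short), so 4 is minimum.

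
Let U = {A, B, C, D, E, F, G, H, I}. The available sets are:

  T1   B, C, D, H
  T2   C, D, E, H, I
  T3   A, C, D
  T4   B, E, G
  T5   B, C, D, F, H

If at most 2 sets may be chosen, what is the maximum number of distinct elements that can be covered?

Choosing T2, T4 covers {B, C, D, E, G, H, I} — 7 elements.
No choice of 2 sets does better; here A, F are left uncovered.

7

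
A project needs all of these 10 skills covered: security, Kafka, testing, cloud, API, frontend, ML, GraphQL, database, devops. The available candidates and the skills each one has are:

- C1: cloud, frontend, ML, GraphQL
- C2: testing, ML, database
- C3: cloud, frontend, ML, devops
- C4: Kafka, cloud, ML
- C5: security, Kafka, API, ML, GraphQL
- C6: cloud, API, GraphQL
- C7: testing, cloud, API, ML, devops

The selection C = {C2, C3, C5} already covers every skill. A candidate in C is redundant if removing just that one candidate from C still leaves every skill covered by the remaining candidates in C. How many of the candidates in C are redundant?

0

Drop C2: testing, database uncovered — not redundant.
Drop C3: cloud, frontend, devops uncovered — not redundant.
Drop C5: security, Kafka, API, GraphQL uncovered — not redundant.
None of the candidates in C is redundant.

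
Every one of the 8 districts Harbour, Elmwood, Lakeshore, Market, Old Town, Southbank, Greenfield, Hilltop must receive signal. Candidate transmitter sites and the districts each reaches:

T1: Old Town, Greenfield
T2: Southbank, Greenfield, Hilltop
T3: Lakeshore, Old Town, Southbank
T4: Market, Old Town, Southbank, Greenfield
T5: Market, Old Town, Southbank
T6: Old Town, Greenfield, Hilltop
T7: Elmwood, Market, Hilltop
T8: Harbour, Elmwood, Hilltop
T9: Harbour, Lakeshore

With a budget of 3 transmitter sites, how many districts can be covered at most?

8

Choosing T3, T4, T8 covers {Harbour, Elmwood, Lakeshore, Market, Old Town, Southbank, Greenfield, Hilltop} — 8 districts.
That is all 8 districts.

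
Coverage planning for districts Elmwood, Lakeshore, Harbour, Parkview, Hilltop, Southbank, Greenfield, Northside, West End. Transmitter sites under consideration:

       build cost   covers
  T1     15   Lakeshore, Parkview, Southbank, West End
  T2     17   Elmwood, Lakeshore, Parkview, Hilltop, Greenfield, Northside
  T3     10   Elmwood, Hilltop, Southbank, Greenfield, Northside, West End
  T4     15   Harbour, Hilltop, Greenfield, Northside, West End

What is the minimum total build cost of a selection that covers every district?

40

T1, T3, T4 cover every district at build cost 15 + 10 + 15 = 40.
Any cover uses at least 3 transmitter sites; among all covering selections none totals below 40.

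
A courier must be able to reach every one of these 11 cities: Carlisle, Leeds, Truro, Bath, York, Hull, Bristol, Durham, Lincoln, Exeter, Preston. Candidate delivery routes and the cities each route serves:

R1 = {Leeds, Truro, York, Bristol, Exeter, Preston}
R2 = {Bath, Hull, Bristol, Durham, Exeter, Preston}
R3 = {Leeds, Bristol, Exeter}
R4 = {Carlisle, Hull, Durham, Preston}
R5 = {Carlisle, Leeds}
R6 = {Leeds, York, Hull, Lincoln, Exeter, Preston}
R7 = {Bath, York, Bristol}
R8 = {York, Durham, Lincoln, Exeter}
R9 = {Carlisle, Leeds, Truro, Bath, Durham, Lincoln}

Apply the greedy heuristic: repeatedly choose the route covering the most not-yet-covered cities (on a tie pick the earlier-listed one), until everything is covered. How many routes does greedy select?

3

Pick 1: R1 covers 6 new cities (Leeds, Truro, York, Bristol, Exeter, Preston).
Pick 2: R9 covers 4 new cities (Carlisle, Bath, Durham, Lincoln).
Pick 3: R2 covers 1 new cities (Hull).
Greedy uses 3 routes.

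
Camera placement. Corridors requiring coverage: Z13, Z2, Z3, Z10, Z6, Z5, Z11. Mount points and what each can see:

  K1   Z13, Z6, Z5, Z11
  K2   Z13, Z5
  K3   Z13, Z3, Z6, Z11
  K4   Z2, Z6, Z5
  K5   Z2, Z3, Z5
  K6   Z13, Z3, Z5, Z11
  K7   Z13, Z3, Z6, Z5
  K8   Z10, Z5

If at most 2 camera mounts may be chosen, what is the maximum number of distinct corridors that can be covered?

Choosing K1, K5 covers {Z13, Z2, Z3, Z6, Z5, Z11} — 6 corridors.
No choice of 2 camera mounts does better; here Z10 is left uncovered.

6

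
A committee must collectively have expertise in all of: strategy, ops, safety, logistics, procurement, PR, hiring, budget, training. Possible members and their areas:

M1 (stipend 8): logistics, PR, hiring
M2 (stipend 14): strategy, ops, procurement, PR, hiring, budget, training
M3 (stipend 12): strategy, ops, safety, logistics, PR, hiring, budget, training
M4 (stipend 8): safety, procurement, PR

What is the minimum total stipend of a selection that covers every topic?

M3, M4 cover every topic at stipend 12 + 8 = 20.
Any cover uses at least 2 members; among all covering selections none totals below 20.

20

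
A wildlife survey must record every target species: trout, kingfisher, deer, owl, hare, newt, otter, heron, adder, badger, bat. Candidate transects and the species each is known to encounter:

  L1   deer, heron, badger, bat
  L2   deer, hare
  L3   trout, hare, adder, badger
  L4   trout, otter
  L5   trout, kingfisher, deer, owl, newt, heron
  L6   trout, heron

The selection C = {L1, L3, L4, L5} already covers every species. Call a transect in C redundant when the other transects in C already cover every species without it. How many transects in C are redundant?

Drop L1: bat uncovered — not redundant.
Drop L3: hare, adder uncovered — not redundant.
Drop L4: otter uncovered — not redundant.
Drop L5: kingfisher, owl, newt uncovered — not redundant.
None of the transects in C is redundant.

0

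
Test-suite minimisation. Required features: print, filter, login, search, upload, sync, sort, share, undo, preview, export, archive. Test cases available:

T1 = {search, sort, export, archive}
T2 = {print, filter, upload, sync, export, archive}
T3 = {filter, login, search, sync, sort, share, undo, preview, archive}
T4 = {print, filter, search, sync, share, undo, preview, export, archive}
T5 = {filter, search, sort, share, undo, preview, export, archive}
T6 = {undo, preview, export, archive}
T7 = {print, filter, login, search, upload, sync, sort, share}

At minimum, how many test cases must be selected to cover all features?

2

T2, T3 together cover {print, filter, login, search, upload, sync, sort, share, undo, preview, export, archive} — every feature.
No single test case contains all 12 features, so 2 is optimal.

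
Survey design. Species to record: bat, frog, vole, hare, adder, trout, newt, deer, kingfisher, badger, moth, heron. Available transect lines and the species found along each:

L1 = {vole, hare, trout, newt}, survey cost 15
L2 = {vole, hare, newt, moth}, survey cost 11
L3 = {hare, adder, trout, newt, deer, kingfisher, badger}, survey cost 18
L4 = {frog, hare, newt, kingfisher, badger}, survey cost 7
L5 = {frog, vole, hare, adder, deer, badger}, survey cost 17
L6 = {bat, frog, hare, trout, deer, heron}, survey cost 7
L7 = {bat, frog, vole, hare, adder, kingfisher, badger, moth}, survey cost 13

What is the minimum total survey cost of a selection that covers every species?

27

L4, L6, L7 cover every species at survey cost 7 + 7 + 13 = 27.
Any cover uses at least 3 transects; among all covering selections none totals below 27.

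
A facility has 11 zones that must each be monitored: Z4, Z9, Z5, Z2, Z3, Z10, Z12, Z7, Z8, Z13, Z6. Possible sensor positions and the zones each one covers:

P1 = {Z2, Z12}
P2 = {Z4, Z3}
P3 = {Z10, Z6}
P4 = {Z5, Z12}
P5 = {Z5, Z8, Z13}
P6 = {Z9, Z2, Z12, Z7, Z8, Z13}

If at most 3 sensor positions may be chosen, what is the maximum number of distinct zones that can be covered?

Choosing P2, P3, P6 covers {Z4, Z9, Z2, Z3, Z10, Z12, Z7, Z8, Z13, Z6} — 10 zones.
No choice of 3 sensor positions does better; here Z5 is left uncovered.

10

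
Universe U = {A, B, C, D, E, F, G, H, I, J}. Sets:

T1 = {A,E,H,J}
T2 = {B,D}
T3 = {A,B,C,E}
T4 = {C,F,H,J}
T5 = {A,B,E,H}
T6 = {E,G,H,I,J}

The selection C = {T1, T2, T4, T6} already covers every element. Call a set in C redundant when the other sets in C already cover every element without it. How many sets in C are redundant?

Drop T1: A uncovered — not redundant.
Drop T2: B, D uncovered — not redundant.
Drop T4: C, F uncovered — not redundant.
Drop T6: G, I uncovered — not redundant.
None of the sets in C is redundant.

0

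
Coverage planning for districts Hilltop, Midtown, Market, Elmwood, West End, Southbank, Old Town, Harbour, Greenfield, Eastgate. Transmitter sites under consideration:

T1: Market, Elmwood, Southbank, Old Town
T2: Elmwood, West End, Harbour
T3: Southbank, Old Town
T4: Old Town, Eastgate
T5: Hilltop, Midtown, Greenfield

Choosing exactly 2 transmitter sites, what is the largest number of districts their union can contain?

Choosing T1, T5 covers {Hilltop, Midtown, Market, Elmwood, Southbank, Old Town, Greenfield} — 7 districts.
No choice of 2 transmitter sites does better; here West End, Harbour, Eastgate are left uncovered.

7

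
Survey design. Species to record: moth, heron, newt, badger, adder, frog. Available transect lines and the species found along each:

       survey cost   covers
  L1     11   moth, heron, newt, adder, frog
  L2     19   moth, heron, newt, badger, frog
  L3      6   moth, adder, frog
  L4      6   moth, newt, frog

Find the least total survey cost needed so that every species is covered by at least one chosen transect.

25

L2, L3 cover every species at survey cost 19 + 6 = 25.
Any cover uses at least 2 transects; among all covering selections none totals below 25.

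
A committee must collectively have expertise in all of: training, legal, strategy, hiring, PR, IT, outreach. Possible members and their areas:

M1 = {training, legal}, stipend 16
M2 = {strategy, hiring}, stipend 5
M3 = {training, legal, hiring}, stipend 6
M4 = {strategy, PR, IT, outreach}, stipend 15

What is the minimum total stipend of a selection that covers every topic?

21

M3, M4 cover every topic at stipend 6 + 15 = 21.
Any cover uses at least 2 members; among all covering selections none totals below 21.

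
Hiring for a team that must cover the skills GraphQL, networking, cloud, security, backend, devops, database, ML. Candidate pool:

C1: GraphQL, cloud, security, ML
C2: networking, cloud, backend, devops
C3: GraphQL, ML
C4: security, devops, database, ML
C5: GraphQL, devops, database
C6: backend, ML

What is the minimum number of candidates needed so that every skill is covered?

C1, C2, C4 together cover {GraphQL, networking, cloud, security, backend, devops, database, ML} — every skill.
No 2 of the 6 candidates cover everything (all 15 pairs fall short), so 3 is minimum.

3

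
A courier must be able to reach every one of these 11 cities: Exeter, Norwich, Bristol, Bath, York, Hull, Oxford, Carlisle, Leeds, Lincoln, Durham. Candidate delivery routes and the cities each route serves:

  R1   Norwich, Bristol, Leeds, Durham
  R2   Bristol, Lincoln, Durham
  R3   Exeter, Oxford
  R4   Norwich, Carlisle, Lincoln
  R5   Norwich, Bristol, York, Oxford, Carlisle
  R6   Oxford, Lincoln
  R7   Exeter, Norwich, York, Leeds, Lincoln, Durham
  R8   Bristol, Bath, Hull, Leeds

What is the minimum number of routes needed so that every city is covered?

R5, R7, R8 together cover {Exeter, Norwich, Bristol, Bath, York, Hull, Oxford, Carlisle, Leeds, Lincoln, Durham} — every city.
No 2 of the 8 routes cover everything (all 28 pairs fall short), so 3 is minimum.

3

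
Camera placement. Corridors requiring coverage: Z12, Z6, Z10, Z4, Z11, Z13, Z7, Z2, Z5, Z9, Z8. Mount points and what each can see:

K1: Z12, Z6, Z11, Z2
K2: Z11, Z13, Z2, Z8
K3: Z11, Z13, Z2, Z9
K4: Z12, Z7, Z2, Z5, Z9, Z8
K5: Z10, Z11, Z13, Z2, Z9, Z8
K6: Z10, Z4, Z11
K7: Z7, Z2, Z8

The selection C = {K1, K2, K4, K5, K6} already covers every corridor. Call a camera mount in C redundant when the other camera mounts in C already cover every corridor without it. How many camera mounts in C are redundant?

Drop K1: Z6 uncovered — not redundant.
Drop K2: the rest still cover every corridor — redundant.
Drop K4: Z7, Z5 uncovered — not redundant.
Drop K5: the rest still cover every corridor — redundant.
Drop K6: Z4 uncovered — not redundant.
2 redundant: K2, K5.

2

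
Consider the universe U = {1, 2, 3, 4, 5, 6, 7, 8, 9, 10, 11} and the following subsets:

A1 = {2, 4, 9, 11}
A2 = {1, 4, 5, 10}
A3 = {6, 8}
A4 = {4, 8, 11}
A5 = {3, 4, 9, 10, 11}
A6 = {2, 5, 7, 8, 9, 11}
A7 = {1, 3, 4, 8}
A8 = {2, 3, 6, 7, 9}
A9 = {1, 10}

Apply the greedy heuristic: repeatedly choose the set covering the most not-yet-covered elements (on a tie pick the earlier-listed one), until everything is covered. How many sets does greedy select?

3

Pick 1: A6 covers 6 new elements (2, 5, 7, 8, 9, 11).
Pick 2: A2 covers 3 new elements (1, 4, 10).
Pick 3: A8 covers 2 new elements (3, 6).
Greedy uses 3 sets.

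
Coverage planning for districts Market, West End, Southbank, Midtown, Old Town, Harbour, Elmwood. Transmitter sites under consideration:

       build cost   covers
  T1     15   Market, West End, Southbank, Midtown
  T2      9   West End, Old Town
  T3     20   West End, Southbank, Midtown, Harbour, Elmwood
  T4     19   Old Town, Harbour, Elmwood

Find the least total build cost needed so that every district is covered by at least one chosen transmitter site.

T1, T4 cover every district at build cost 15 + 19 = 34.
Any cover uses at least 2 transmitter sites; among all covering selections none totals below 34.

34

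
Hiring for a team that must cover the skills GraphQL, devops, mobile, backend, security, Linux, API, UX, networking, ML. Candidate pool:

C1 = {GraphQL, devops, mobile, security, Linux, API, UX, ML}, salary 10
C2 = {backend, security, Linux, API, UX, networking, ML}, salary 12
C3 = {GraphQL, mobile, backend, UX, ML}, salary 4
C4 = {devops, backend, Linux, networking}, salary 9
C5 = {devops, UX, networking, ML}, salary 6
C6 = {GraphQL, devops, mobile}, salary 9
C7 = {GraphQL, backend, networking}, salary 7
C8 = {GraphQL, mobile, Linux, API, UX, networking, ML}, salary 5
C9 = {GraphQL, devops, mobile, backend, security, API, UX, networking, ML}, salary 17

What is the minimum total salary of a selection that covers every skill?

17

C1, C7 cover every skill at salary 10 + 7 = 17.
Any cover uses at least 2 candidates; among all covering selections none totals below 17.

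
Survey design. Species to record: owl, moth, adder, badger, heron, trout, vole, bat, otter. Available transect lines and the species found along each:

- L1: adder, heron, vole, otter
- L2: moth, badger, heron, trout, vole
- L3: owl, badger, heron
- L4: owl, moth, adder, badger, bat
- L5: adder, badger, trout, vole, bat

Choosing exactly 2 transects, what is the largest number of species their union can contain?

8

Choosing L1, L4 covers {owl, moth, adder, badger, heron, vole, bat, otter} — 8 species.
No choice of 2 transects does better; here trout is left uncovered.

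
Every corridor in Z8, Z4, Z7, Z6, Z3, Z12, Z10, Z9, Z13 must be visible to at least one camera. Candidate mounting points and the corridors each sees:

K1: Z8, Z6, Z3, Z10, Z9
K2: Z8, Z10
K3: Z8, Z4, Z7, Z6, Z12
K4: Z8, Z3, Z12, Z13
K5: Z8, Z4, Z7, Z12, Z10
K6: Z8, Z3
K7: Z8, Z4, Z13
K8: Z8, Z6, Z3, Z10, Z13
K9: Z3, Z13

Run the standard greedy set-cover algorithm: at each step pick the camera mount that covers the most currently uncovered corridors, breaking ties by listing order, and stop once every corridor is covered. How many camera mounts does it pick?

3

Pick 1: K1 covers 5 new corridors (Z8, Z6, Z3, Z10, Z9).
Pick 2: K3 covers 3 new corridors (Z4, Z7, Z12).
Pick 3: K4 covers 1 new corridors (Z13).
Greedy uses 3 camera mounts.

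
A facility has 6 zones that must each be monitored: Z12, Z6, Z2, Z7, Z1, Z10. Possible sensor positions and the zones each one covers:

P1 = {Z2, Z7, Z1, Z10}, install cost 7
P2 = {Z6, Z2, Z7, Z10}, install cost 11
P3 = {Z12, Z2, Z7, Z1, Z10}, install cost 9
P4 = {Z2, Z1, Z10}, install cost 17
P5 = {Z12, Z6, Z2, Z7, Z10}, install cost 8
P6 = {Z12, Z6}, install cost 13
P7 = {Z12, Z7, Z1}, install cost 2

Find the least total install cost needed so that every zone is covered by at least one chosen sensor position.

10

P5, P7 cover every zone at install cost 8 + 2 = 10.
Any cover uses at least 2 sensor positions; among all covering selections none totals below 10.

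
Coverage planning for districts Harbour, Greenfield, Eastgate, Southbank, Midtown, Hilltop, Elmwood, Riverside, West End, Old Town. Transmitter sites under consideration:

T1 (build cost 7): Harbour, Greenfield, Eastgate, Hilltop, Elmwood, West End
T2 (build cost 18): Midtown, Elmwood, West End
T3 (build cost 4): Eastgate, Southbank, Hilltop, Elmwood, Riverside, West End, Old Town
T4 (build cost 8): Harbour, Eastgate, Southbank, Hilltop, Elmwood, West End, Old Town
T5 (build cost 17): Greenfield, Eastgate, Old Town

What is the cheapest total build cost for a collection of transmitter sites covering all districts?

T1, T2, T3 cover every district at build cost 7 + 18 + 4 = 29.
Any cover uses at least 3 transmitter sites; among all covering selections none totals below 29.

29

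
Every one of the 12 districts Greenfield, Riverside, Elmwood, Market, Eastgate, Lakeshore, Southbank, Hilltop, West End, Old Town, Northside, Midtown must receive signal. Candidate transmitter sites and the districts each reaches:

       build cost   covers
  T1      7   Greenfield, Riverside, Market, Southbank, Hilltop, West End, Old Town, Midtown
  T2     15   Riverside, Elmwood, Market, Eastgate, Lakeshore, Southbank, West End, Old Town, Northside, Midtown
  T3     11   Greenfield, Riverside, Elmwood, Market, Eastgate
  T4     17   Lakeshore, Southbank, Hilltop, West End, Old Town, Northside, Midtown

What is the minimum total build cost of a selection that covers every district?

22

T1, T2 cover every district at build cost 7 + 15 = 22.
Any cover uses at least 2 transmitter sites; among all covering selections none totals below 22.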